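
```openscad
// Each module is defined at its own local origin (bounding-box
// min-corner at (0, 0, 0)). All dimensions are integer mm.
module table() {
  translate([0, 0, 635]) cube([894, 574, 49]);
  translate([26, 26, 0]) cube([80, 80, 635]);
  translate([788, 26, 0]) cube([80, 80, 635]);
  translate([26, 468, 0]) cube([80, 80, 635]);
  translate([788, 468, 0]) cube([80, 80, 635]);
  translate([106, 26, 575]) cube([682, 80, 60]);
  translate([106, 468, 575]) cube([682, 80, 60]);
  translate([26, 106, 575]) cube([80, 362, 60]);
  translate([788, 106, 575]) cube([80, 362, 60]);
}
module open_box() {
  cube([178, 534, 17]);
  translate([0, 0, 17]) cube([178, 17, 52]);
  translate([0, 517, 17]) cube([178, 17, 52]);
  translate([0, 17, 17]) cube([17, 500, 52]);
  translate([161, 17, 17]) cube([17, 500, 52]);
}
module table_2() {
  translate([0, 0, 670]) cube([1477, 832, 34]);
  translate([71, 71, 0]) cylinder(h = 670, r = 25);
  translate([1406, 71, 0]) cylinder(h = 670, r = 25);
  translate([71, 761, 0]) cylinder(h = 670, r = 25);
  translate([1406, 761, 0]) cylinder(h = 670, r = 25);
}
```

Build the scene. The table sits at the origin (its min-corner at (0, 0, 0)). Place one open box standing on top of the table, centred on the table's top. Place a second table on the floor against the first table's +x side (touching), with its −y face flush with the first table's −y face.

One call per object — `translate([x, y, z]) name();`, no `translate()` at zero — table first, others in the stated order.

table();
translate([358, 20, 684]) open_box();
translate([894, 0, 0]) table_2();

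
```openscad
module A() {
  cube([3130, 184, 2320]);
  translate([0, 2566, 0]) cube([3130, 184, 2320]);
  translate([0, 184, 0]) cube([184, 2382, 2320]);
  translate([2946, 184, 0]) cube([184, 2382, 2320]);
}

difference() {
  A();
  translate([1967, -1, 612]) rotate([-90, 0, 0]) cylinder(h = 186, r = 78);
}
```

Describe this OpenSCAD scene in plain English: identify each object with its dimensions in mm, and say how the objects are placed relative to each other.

A is a box-shaped house frame (walls only): outside footprint 3130×2750 mm, wall height 2320 mm, wall thickness 184 mm. The two y-facing walls run the full x-width; the two x-facing walls fit between the inner faces of the y-facing walls.

The house frame has a circular hole of radius 78 mm through its front wall, centred at (x = 1967, z = 612).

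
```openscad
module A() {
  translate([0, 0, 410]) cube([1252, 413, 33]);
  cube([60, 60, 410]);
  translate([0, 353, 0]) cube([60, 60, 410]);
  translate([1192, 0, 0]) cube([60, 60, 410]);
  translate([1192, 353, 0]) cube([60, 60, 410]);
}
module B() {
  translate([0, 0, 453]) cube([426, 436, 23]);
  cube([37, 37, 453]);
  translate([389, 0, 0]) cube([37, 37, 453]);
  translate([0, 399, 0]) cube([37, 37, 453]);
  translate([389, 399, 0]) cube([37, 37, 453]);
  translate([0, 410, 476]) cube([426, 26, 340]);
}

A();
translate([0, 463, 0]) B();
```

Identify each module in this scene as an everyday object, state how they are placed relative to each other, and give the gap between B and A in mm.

The chair's nearest face is 50 mm from the bench's +y face.

A is a bench. B is a chair. The chair is on the floor beside the bench on its +y side. The gap between the chair and the bench is 50 mm.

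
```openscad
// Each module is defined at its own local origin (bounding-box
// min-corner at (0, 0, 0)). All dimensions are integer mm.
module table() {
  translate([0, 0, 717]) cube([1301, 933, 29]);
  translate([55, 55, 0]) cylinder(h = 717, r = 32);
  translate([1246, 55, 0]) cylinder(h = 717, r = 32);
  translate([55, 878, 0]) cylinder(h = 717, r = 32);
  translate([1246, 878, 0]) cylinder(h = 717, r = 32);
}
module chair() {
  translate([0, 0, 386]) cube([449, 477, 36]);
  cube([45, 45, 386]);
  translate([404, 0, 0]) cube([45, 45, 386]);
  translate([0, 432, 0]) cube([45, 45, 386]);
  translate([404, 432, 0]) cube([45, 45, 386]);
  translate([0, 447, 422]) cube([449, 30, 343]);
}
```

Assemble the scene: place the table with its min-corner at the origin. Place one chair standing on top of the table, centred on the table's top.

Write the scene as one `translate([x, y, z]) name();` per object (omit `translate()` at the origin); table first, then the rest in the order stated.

table();
translate([426, 228, 746]) chair();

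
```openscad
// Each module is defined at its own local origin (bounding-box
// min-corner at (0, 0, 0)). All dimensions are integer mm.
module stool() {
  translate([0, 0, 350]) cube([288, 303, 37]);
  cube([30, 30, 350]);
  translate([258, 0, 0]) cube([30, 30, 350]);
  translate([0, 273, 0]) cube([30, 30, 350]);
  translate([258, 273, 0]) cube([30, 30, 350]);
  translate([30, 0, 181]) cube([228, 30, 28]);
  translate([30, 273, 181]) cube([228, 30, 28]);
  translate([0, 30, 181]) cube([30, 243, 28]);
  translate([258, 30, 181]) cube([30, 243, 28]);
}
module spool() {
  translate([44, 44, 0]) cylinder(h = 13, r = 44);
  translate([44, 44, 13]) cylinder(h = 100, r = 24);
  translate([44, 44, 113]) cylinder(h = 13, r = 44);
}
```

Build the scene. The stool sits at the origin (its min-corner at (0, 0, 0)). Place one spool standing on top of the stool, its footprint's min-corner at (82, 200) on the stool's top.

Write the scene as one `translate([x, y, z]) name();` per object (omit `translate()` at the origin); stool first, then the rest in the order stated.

stool();
translate([82, 200, 387]) spool();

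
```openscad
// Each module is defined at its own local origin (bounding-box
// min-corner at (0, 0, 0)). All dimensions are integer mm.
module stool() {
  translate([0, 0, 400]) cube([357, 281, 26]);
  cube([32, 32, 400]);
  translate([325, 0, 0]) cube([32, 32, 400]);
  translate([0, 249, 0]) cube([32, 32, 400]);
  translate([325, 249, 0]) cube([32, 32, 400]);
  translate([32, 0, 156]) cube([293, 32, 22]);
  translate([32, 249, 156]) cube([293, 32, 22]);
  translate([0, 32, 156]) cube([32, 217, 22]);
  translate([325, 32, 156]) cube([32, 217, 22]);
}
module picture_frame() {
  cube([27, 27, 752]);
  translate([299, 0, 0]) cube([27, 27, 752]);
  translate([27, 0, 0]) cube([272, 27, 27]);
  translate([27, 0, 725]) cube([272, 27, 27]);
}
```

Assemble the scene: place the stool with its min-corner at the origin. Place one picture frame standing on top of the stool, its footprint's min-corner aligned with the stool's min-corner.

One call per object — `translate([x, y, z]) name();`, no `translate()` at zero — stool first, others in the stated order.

stool();
translate([0, 0, 426]) picture_frame();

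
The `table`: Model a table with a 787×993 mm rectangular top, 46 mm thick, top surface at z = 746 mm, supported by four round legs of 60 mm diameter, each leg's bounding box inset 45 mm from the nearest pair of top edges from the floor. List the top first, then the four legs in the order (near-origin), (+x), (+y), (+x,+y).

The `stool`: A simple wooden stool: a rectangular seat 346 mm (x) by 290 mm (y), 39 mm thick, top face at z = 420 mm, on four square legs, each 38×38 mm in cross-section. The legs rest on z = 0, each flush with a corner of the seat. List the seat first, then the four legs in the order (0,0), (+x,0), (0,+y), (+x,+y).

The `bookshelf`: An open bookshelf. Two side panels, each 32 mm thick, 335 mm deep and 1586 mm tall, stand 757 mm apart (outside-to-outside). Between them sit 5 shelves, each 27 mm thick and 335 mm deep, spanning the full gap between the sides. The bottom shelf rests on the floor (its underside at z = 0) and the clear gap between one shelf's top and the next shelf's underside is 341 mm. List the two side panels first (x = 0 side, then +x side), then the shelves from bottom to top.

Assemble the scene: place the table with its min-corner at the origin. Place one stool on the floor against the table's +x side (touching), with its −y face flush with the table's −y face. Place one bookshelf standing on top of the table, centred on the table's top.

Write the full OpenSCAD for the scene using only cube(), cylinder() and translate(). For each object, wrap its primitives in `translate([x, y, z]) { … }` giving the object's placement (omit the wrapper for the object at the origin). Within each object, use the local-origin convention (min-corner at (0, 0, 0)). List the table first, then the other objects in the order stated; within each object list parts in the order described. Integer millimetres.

translate([0, 0, 700]) cube([787, 993, 46]);
translate([75, 75, 0]) cylinder(h = 700, r = 30);
translate([712, 75, 0]) cylinder(h = 700, r = 30);
translate([75, 918, 0]) cylinder(h = 700, r = 30);
translate([712, 918, 0]) cylinder(h = 700, r = 30);
translate([787, 0, 0]) {
  translate([0, 0, 381]) cube([346, 290, 39]);
  cube([38, 38, 381]);
  translate([308, 0, 0]) cube([38, 38, 381]);
  translate([0, 252, 0]) cube([38, 38, 381]);
  translate([308, 252, 0]) cube([38, 38, 381]);
}
translate([15, 329, 746]) {
  cube([32, 335, 1586]);
  translate([725, 0, 0]) cube([32, 335, 1586]);
  translate([32, 0, 0]) cube([693, 335, 27]);
  translate([32, 0, 368]) cube([693, 335, 27]);
  translate([32, 0, 736]) cube([693, 335, 27]);
  translate([32, 0, 1104]) cube([693, 335, 27]);
  translate([32, 0, 1472]) cube([693, 335, 27]);
}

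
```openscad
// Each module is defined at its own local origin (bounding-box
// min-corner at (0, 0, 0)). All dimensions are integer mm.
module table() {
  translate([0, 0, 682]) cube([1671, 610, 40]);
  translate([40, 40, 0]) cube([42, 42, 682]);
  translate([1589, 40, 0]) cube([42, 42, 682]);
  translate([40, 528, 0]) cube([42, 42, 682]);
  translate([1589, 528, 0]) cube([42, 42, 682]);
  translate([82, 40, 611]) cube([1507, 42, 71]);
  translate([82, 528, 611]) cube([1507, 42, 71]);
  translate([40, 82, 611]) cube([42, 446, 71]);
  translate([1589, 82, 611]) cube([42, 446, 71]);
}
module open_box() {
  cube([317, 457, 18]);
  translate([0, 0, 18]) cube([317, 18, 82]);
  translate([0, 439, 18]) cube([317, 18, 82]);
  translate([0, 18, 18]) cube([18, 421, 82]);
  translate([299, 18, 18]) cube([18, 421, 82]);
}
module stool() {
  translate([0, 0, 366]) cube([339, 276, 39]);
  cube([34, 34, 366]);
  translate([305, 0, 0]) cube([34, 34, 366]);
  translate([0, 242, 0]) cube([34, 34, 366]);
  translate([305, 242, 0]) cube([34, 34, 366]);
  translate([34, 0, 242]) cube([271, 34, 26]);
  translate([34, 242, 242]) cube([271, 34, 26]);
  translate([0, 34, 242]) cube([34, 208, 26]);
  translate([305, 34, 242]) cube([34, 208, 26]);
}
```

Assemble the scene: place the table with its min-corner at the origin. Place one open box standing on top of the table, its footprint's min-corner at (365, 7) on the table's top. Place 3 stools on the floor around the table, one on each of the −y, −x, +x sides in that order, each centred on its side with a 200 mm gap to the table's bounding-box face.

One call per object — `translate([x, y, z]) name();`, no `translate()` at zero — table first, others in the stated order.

table();
translate([365, 7, 722]) open_box();
translate([666, -476, 0]) stool();
translate([-539, 167, 0]) stool();
translate([1871, 167, 0]) stool();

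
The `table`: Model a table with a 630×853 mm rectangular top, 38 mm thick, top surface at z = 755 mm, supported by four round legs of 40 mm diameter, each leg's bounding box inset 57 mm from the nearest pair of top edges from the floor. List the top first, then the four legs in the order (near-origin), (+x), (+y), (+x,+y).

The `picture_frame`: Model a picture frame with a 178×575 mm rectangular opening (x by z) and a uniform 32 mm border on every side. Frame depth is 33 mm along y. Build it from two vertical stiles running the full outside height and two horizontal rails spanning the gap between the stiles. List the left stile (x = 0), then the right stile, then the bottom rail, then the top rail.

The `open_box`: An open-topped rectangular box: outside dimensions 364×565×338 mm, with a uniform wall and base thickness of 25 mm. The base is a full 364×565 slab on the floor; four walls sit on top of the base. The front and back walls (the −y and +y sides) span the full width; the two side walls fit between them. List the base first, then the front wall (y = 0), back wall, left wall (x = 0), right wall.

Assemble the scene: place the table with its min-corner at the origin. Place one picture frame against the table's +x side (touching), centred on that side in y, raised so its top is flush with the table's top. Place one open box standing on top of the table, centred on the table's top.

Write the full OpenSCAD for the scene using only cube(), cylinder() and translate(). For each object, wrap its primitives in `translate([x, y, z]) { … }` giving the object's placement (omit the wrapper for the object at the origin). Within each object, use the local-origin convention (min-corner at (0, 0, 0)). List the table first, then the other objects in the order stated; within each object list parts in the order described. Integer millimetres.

translate([0, 0, 717]) cube([630, 853, 38]);
translate([77, 77, 0]) cylinder(h = 717, r = 20);
translate([553, 77, 0]) cylinder(h = 717, r = 20);
translate([77, 776, 0]) cylinder(h = 717, r = 20);
translate([553, 776, 0]) cylinder(h = 717, r = 20);
translate([630, 410, 116]) {
  cube([32, 33, 639]);
  translate([210, 0, 0]) cube([32, 33, 639]);
  translate([32, 0, 0]) cube([178, 33, 32]);
  translate([32, 0, 607]) cube([178, 33, 32]);
}
translate([133, 144, 755]) {
  cube([364, 565, 25]);
  translate([0, 0, 25]) cube([364, 25, 313]);
  translate([0, 540, 25]) cube([364, 25, 313]);
  translate([0, 25, 25]) cube([25, 515, 313]);
  translate([339, 25, 25]) cube([25, 515, 313]);
}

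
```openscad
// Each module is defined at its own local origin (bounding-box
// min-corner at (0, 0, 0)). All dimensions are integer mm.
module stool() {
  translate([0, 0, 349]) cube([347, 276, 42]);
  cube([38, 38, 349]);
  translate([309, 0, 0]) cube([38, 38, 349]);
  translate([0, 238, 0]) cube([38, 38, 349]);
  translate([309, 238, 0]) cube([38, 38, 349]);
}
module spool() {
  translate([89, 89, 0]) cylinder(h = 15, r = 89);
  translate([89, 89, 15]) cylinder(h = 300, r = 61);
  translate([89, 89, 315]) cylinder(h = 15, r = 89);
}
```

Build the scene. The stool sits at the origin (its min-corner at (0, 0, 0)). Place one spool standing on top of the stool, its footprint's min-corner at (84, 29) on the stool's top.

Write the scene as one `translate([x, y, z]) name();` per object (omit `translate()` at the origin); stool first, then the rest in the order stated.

stool();
translate([84, 29, 391]) spool();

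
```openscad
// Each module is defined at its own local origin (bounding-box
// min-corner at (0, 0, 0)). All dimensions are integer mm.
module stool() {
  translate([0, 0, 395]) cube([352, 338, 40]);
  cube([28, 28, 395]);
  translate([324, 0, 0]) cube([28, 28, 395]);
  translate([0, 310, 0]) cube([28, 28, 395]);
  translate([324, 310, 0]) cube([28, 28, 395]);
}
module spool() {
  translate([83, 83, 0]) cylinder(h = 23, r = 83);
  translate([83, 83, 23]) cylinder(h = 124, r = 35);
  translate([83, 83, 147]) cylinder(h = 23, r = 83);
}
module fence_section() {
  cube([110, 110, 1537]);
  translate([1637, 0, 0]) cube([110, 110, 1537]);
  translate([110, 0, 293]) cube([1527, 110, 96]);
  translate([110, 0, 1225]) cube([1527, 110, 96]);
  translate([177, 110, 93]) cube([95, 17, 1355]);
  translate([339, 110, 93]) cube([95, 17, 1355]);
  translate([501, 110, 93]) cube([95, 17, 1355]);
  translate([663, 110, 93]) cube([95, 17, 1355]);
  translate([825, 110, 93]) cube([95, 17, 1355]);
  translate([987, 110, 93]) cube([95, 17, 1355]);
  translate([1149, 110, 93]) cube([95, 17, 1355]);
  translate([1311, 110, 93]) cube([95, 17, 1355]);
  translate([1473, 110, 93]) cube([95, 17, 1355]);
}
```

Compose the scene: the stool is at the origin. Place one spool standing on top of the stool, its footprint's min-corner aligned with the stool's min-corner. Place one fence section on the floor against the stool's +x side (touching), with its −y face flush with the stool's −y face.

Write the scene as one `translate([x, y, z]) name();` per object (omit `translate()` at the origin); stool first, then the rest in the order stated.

stool();
translate([0, 0, 435]) spool();
translate([352, 0, 0]) fence_section();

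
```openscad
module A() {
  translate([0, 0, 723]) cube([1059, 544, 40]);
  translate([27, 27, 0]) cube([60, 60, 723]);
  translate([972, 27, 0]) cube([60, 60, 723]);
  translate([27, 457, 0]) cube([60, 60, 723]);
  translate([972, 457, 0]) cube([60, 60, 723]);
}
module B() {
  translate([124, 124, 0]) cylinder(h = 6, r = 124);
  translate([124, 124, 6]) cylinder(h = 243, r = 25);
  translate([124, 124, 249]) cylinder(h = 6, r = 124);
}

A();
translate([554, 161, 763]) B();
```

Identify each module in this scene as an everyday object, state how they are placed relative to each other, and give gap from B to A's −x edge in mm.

A is a table. B is a spool. The spool is on top of the table. The gap from the spool to the table's −x edge is 554 mm.

The spool's min-x is at 554; the table's min-x is 0; gap = 554 mm.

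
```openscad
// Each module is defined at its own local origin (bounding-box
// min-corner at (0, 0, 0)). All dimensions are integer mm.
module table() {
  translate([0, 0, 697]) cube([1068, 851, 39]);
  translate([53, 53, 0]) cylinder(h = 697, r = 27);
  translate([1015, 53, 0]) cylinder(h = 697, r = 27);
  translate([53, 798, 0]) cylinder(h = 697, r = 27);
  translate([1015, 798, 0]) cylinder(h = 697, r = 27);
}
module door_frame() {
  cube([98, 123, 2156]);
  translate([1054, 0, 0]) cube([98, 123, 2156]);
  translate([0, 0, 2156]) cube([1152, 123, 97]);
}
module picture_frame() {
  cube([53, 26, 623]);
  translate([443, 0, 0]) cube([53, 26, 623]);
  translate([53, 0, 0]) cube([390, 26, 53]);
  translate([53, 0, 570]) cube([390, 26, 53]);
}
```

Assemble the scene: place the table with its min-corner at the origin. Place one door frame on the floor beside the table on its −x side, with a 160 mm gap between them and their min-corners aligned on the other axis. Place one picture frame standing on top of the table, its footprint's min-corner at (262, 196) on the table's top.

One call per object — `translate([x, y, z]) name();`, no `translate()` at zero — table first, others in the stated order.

table();
translate([-1312, 0, 0]) door_frame();
translate([262, 196, 736]) picture_frame();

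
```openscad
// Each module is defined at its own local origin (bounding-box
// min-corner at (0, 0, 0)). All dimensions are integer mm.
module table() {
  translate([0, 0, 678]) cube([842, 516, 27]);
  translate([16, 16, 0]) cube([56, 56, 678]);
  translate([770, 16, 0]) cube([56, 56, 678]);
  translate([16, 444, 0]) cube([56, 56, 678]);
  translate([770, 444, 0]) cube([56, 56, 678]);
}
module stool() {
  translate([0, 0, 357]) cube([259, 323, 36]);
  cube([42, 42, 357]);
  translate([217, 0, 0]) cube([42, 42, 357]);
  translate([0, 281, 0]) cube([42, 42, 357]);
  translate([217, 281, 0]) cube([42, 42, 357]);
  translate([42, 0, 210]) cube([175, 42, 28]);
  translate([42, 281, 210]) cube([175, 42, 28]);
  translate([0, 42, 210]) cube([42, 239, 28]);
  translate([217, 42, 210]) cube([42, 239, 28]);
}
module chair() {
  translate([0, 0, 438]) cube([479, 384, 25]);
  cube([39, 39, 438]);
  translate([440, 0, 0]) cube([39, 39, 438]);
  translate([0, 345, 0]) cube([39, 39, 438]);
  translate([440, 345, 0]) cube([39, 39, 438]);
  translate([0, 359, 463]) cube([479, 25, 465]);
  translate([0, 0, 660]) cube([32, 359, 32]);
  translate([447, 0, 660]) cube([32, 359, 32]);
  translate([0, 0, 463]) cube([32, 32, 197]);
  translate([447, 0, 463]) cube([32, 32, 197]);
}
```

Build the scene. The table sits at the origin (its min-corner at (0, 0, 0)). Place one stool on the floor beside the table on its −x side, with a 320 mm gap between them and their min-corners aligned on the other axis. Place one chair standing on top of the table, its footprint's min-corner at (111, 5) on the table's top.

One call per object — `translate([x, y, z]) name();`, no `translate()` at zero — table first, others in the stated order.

table();
translate([-579, 0, 0]) stool();
translate([111, 5, 705]) chair();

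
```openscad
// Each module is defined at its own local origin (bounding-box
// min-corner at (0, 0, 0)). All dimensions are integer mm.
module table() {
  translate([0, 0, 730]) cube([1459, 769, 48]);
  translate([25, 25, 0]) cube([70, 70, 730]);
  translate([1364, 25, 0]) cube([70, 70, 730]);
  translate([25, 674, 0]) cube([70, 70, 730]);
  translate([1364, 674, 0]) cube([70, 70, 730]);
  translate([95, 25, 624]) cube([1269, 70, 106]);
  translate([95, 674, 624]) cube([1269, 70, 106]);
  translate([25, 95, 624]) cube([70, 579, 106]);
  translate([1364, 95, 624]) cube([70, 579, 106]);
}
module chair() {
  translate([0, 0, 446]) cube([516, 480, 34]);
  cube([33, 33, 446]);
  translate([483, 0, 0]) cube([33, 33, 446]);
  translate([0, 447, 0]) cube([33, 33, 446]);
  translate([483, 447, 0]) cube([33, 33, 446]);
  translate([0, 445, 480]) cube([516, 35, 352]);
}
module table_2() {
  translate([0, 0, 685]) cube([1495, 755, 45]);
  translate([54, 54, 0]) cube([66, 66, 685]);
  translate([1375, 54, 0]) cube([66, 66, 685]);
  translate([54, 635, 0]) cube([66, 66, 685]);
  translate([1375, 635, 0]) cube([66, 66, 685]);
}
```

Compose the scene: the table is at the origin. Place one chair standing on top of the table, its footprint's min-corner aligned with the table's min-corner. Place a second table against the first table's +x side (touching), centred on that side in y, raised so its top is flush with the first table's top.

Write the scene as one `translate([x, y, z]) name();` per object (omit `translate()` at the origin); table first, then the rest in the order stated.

table();
translate([0, 0, 778]) chair();
translate([1459, 7, 48]) table_2();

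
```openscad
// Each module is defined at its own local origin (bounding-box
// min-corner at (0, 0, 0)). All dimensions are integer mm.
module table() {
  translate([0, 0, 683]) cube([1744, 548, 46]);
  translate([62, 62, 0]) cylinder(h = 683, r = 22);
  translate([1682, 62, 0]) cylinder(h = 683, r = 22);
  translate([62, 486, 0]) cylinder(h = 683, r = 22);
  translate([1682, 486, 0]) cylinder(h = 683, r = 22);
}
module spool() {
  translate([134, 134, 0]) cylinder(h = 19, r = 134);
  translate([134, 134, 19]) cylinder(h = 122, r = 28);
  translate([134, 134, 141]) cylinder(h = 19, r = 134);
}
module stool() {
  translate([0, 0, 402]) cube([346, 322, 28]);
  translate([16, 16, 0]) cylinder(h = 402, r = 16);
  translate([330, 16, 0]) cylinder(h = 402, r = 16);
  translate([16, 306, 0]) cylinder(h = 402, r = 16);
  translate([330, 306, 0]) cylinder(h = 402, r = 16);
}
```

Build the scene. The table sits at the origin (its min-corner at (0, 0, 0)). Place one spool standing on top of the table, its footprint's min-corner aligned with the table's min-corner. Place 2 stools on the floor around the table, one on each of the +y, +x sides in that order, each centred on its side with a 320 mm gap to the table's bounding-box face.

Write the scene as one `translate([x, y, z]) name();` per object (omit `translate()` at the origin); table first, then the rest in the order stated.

table();
translate([0, 0, 729]) spool();
translate([699, 868, 0]) stool();
translate([2064, 113, 0]) stool();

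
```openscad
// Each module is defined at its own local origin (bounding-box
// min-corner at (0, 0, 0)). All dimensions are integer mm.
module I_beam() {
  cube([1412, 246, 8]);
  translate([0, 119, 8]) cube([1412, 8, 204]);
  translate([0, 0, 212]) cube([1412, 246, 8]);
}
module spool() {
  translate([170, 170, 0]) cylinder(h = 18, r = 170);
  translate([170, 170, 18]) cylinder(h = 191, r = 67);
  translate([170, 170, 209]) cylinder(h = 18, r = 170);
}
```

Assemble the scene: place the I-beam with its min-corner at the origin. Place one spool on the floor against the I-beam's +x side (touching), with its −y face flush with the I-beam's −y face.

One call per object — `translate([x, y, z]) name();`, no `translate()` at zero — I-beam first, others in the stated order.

I_beam();
translate([1412, 0, 0]) spool();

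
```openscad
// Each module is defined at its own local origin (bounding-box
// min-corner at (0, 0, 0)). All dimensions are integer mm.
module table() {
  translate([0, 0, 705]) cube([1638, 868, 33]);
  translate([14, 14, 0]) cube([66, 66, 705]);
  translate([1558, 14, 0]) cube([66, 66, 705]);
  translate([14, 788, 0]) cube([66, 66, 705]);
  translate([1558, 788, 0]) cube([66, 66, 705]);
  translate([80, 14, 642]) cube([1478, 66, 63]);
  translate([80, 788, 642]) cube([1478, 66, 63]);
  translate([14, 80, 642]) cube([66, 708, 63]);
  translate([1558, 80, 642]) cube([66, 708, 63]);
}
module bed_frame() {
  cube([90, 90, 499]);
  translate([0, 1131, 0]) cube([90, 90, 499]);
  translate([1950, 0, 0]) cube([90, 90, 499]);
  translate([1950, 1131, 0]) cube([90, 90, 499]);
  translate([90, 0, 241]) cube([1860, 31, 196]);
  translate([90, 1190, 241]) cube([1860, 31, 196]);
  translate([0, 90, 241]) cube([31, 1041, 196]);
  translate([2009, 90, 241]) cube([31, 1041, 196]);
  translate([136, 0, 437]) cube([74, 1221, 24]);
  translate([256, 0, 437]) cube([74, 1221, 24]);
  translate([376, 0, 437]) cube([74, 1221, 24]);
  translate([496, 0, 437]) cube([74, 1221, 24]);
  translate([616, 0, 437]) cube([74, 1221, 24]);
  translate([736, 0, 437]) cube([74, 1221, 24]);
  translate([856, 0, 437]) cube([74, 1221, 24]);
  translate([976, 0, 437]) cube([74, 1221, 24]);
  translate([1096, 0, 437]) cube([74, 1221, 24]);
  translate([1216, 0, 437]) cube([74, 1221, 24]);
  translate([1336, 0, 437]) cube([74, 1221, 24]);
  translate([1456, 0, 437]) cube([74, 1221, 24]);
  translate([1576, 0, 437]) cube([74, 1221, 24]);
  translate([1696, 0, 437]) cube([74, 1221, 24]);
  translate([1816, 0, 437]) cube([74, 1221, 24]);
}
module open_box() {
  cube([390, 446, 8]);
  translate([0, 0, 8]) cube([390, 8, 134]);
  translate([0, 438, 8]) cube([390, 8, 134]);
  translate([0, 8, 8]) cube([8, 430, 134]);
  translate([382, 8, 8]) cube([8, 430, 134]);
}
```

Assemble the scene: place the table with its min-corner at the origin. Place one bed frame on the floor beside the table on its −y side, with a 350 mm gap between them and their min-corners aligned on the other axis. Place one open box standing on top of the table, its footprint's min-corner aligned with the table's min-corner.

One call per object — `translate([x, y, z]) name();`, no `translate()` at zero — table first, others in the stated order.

table();
translate([0, -1571, 0]) bed_frame();
translate([0, 0, 738]) open_box();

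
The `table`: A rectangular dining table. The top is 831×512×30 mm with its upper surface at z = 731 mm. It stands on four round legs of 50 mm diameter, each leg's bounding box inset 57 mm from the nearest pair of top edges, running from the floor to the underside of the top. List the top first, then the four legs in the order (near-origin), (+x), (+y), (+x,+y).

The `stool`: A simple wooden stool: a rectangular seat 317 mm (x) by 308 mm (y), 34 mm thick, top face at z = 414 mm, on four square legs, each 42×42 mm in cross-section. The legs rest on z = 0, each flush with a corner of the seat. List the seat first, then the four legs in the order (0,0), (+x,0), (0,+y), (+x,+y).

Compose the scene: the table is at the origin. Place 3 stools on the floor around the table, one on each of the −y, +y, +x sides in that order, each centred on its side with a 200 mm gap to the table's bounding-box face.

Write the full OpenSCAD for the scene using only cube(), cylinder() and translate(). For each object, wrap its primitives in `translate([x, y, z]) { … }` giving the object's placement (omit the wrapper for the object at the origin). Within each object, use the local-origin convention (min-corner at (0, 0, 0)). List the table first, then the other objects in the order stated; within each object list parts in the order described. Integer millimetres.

translate([0, 0, 701]) cube([831, 512, 30]);
translate([82, 82, 0]) cylinder(h = 701, r = 25);
translate([749, 82, 0]) cylinder(h = 701, r = 25);
translate([82, 430, 0]) cylinder(h = 701, r = 25);
translate([749, 430, 0]) cylinder(h = 701, r = 25);
translate([257, -508, 0]) {
  translate([0, 0, 380]) cube([317, 308, 34]);
  cube([42, 42, 380]);
  translate([275, 0, 0]) cube([42, 42, 380]);
  translate([0, 266, 0]) cube([42, 42, 380]);
  translate([275, 266, 0]) cube([42, 42, 380]);
}
translate([257, 712, 0]) {
  translate([0, 0, 380]) cube([317, 308, 34]);
  cube([42, 42, 380]);
  translate([275, 0, 0]) cube([42, 42, 380]);
  translate([0, 266, 0]) cube([42, 42, 380]);
  translate([275, 266, 0]) cube([42, 42, 380]);
}
translate([1031, 102, 0]) {
  translate([0, 0, 380]) cube([317, 308, 34]);
  cube([42, 42, 380]);
  translate([275, 0, 0]) cube([42, 42, 380]);
  translate([0, 266, 0]) cube([42, 42, 380]);
  translate([275, 266, 0]) cube([42, 42, 380]);
}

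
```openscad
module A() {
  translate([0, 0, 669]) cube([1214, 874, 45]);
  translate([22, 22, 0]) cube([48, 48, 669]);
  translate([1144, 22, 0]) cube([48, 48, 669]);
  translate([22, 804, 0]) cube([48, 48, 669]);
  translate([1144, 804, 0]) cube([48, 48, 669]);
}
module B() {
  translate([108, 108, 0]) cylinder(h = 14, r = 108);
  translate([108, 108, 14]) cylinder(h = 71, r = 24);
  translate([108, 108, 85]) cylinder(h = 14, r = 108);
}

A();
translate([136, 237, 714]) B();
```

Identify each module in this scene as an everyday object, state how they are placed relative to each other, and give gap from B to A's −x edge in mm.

A is a table. B is a spool. The spool is on top of the table. The gap from the spool to the table's −x edge is 136 mm.

The spool's min-x is at 136; the table's min-x is 0; gap = 136 mm.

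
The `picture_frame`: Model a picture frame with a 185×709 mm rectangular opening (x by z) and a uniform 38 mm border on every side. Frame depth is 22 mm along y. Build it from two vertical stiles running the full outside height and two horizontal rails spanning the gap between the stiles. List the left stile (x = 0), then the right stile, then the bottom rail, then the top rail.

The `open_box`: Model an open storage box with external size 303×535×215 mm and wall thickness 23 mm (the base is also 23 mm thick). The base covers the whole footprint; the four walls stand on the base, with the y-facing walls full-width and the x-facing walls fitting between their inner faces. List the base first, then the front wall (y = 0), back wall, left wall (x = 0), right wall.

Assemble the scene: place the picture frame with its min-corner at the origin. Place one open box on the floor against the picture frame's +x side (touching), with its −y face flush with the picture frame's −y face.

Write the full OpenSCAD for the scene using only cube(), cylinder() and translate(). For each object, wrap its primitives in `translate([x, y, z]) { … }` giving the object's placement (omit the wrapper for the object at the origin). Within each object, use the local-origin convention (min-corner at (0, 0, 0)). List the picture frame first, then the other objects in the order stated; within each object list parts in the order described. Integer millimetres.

cube([38, 22, 785]);
translate([223, 0, 0]) cube([38, 22, 785]);
translate([38, 0, 0]) cube([185, 22, 38]);
translate([38, 0, 747]) cube([185, 22, 38]);
translate([261, 0, 0]) {
  cube([303, 535, 23]);
  translate([0, 0, 23]) cube([303, 23, 192]);
  translate([0, 512, 23]) cube([303, 23, 192]);
  translate([0, 23, 23]) cube([23, 489, 192]);
  translate([280, 23, 23]) cube([23, 489, 192]);
}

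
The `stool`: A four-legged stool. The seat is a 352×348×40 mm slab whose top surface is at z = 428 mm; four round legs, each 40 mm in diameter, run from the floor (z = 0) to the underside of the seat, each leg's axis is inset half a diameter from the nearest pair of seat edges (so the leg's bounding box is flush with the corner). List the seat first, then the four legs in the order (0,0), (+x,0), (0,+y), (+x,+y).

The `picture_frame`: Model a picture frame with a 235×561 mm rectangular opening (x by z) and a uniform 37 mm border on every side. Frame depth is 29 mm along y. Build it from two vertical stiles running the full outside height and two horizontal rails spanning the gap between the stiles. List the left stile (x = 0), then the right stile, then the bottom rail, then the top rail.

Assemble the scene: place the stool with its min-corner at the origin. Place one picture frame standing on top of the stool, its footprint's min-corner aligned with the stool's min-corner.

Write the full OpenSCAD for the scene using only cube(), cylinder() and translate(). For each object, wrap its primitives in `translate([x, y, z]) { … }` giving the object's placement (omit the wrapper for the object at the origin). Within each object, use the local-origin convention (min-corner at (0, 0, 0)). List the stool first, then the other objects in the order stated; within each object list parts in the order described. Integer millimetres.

translate([0, 0, 388]) cube([352, 348, 40]);
translate([20, 20, 0]) cylinder(h = 388, r = 20);
translate([332, 20, 0]) cylinder(h = 388, r = 20);
translate([20, 328, 0]) cylinder(h = 388, r = 20);
translate([332, 328, 0]) cylinder(h = 388, r = 20);
translate([0, 0, 428]) {
  cube([37, 29, 635]);
  translate([272, 0, 0]) cube([37, 29, 635]);
  translate([37, 0, 0]) cube([235, 29, 37]);
  translate([37, 0, 598]) cube([235, 29, 37]);
}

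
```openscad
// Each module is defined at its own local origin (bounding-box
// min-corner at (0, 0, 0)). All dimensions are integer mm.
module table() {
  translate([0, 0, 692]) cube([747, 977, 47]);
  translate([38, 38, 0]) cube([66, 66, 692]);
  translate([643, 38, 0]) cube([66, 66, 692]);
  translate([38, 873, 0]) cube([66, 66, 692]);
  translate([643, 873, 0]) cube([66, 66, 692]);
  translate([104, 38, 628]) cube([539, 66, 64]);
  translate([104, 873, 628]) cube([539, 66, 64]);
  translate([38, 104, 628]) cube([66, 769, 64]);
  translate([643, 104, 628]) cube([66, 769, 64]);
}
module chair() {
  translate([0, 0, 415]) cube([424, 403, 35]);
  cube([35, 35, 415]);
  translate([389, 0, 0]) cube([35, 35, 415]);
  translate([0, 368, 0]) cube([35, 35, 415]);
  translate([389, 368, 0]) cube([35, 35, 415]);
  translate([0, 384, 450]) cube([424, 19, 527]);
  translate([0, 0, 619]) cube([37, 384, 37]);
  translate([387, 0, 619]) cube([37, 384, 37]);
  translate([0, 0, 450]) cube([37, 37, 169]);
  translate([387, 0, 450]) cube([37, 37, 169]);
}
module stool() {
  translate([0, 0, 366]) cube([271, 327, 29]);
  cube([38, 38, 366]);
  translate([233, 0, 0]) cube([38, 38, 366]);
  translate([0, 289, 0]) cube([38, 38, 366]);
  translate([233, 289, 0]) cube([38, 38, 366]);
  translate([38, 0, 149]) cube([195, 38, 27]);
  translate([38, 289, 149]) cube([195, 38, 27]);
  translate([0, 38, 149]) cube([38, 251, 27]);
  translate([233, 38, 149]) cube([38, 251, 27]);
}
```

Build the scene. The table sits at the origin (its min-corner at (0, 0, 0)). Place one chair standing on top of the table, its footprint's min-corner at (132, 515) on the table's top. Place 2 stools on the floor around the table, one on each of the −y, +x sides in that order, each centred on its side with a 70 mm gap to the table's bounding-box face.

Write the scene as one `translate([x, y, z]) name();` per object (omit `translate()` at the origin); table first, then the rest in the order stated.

table();
translate([132, 515, 739]) chair();
translate([238, -397, 0]) stool();
translate([817, 325, 0]) stool();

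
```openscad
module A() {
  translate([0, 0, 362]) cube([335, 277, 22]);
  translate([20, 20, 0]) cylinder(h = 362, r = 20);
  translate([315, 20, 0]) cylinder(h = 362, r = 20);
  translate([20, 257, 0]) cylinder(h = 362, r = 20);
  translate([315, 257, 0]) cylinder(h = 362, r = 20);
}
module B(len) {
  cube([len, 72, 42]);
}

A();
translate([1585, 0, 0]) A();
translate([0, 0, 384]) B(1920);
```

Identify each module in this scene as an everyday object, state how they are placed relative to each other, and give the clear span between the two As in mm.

Second stool starts at x = 1585; first ends at x = 335; clear span = 1585 − 335 = 1250 mm.

A is a stool. B is a beam. A beam spans the tops of two stools. The clear span between the two stools is 1250 mm.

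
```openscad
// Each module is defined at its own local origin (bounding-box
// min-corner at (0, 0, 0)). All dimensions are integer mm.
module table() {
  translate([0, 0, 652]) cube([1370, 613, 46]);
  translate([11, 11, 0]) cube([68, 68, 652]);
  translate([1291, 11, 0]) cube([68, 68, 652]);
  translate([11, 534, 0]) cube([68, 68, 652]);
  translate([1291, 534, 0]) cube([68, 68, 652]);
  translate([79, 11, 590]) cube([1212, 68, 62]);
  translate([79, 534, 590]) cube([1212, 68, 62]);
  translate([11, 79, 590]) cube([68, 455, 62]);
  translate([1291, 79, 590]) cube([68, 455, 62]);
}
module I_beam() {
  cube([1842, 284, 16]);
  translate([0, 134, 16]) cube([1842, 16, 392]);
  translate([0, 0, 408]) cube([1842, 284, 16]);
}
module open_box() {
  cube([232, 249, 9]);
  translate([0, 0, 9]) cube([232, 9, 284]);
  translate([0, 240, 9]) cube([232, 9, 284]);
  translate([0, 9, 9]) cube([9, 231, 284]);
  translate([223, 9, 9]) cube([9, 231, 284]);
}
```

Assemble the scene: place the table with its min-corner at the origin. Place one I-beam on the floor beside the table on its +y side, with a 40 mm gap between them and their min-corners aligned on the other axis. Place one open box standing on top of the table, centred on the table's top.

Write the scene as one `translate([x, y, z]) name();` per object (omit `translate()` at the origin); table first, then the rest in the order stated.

table();
translate([0, 653, 0]) I_beam();
translate([569, 182, 698]) open_box();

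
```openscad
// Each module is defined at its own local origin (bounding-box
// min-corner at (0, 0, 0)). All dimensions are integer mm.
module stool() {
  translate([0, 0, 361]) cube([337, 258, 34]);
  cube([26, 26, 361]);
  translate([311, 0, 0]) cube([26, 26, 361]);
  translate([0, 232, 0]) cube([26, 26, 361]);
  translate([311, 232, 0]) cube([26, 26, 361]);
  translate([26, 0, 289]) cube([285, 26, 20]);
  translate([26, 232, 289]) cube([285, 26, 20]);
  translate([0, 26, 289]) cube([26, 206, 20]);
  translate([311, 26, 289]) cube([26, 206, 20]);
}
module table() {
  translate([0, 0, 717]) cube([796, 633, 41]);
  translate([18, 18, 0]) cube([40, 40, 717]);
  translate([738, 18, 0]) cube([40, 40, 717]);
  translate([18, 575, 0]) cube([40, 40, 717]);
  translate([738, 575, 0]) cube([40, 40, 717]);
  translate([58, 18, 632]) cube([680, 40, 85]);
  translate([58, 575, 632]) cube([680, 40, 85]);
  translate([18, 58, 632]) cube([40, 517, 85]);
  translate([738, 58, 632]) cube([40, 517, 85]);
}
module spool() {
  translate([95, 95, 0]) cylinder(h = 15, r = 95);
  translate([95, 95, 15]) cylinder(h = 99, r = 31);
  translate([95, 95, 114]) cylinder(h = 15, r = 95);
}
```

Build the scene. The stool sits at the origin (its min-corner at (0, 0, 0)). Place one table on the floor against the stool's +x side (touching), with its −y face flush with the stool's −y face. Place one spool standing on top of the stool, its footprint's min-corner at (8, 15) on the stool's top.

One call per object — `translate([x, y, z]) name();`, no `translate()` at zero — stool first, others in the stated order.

stool();
translate([337, 0, 0]) table();
translate([8, 15, 395]) spool();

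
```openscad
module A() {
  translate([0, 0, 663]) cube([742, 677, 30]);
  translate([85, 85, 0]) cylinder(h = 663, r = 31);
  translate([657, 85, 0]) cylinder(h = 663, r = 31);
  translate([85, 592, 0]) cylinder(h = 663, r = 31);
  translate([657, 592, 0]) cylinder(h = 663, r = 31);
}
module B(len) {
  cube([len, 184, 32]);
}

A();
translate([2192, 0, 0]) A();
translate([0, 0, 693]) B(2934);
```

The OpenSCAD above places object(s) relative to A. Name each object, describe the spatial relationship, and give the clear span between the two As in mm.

A is a table. B is a beam. A beam spans the tops of two tables. The clear span between the two tables is 1450 mm.

Second table starts at x = 2192; first ends at x = 742; clear span = 2192 − 742 = 1450 mm.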